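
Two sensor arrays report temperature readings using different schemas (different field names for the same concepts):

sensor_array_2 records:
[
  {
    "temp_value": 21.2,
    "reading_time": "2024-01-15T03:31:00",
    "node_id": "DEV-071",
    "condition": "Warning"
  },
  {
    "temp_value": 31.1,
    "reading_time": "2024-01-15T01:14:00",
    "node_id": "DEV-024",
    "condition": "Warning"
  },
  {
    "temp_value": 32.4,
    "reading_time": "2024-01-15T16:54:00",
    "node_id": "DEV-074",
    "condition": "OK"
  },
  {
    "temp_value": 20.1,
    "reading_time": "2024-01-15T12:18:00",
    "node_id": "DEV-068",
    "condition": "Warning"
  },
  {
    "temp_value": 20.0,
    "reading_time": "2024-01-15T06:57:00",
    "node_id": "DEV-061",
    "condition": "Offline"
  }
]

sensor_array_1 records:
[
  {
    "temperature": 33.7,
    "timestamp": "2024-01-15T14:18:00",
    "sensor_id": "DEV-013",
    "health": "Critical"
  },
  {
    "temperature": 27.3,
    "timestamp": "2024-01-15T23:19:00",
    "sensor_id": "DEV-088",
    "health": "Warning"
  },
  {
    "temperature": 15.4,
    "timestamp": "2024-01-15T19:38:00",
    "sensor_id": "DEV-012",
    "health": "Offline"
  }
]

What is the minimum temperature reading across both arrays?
15.4

Schema mapping: "temp_value" (sensor_array_2) = "temperature" (sensor_array_1) = temperature reading

Minimum in sensor_array_2: 20.0
Minimum in sensor_array_1: 15.4

Overall minimum: min(20.0, 15.4) = 15.4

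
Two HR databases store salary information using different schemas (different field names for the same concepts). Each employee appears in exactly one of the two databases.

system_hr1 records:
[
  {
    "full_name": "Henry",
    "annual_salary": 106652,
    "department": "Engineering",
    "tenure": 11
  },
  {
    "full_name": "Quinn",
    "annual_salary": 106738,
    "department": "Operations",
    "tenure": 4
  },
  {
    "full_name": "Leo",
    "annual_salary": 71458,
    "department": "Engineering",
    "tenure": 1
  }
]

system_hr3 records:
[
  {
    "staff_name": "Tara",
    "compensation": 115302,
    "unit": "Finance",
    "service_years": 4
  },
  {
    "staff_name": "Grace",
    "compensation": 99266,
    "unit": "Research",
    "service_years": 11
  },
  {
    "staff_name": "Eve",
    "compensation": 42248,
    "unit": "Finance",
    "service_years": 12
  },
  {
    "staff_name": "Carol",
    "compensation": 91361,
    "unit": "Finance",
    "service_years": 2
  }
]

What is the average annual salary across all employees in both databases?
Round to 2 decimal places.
90432.14

Schema mapping: "annual_salary" (system_hr1) = "compensation" (system_hr3) = annual salary

All salaries: [106652, 106738, 71458, 115302, 99266, 42248, 91361]
Sum: 633025
Count: 7
Average: 633025 / 7 = 90432.14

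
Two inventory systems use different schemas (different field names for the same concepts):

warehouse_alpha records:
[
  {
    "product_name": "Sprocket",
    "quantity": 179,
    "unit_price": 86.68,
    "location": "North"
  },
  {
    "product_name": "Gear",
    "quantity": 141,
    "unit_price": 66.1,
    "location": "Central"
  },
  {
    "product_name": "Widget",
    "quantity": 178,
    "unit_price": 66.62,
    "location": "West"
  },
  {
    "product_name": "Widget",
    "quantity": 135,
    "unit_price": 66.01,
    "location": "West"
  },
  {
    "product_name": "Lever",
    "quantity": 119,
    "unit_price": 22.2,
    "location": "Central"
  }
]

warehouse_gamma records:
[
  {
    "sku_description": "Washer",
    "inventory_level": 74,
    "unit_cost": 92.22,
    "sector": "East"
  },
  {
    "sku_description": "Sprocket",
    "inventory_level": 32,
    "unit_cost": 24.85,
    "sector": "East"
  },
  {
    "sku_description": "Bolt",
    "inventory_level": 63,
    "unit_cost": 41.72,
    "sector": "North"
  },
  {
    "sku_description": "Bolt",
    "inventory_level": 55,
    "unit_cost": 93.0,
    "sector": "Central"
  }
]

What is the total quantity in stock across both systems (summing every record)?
976

To reconcile these schemas, identify the field holding the quantity in stock in each system:
1. In warehouse_alpha it is "quantity"
2. In warehouse_gamma it is "inventory_level"

From warehouse_alpha: 179 + 141 + 178 + 135 + 119 = 752
From warehouse_gamma: 74 + 32 + 63 + 55 = 224

Total: 752 + 224 = 976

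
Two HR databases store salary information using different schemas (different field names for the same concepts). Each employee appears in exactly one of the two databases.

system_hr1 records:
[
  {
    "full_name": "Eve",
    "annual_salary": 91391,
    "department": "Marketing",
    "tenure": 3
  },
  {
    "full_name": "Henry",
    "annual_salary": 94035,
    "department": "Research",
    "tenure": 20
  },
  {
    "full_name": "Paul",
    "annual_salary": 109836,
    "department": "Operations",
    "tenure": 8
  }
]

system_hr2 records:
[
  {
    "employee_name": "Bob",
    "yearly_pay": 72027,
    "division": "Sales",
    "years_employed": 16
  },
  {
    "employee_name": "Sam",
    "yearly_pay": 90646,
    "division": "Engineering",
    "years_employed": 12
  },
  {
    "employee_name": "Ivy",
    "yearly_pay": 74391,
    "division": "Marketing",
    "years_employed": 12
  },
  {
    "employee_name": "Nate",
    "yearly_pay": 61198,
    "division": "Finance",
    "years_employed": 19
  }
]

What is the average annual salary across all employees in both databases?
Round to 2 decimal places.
84789.14

Schema mapping: "annual_salary" (system_hr1) = "yearly_pay" (system_hr2) = annual salary

All salaries: [91391, 94035, 109836, 72027, 90646, 74391, 61198]
Sum: 593524
Count: 7
Average: 593524 / 7 = 84789.14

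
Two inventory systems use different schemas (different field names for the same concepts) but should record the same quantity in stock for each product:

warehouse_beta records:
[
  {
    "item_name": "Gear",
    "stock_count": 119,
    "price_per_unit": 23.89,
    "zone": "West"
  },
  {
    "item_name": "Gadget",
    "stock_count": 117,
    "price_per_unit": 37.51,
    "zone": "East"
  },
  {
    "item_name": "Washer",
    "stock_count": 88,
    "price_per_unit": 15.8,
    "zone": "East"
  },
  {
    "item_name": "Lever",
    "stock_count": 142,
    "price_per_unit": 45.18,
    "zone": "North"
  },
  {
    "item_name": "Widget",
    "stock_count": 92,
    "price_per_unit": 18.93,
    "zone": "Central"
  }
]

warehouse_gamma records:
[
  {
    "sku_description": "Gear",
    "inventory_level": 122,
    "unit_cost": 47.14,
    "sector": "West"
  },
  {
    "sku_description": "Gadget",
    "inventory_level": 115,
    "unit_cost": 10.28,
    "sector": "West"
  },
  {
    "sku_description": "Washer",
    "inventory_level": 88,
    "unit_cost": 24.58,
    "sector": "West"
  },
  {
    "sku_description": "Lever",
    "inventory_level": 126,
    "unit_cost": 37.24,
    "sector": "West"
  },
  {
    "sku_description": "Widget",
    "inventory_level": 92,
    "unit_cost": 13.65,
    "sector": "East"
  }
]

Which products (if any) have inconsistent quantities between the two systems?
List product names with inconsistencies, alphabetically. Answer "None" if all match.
Gadget, Gear, Lever

Schema mappings:
- "item_name" (warehouse_beta) = "sku_description" (warehouse_gamma) = product name
- "stock_count" (warehouse_beta) = "inventory_level" (warehouse_gamma) = quantity

Comparison:
  Gear: 119 vs 122 - MISMATCH
  Gadget: 117 vs 115 - MISMATCH
  Washer: 88 vs 88 - MATCH
  Lever: 142 vs 126 - MISMATCH
  Widget: 92 vs 92 - MATCH

Products with inconsistencies: Gadget, Gear, Lever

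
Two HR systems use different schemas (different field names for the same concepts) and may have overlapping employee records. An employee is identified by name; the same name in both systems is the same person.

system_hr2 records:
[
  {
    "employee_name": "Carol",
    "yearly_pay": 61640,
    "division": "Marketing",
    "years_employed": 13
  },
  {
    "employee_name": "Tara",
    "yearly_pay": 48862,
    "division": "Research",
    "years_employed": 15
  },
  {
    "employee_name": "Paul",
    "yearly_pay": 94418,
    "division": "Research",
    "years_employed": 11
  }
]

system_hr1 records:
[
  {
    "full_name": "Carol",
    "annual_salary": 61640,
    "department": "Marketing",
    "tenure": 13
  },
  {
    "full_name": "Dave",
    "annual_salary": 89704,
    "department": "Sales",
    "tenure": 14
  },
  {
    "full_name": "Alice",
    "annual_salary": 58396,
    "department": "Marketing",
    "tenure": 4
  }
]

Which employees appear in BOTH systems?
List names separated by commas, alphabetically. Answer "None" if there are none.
Carol

Schema mapping: "employee_name" (system_hr2) = "full_name" (system_hr1) = employee name

Names in system_hr2: ['Carol', 'Paul', 'Tara']
Names in system_hr1: ['Alice', 'Carol', 'Dave']

Intersection: ['Carol']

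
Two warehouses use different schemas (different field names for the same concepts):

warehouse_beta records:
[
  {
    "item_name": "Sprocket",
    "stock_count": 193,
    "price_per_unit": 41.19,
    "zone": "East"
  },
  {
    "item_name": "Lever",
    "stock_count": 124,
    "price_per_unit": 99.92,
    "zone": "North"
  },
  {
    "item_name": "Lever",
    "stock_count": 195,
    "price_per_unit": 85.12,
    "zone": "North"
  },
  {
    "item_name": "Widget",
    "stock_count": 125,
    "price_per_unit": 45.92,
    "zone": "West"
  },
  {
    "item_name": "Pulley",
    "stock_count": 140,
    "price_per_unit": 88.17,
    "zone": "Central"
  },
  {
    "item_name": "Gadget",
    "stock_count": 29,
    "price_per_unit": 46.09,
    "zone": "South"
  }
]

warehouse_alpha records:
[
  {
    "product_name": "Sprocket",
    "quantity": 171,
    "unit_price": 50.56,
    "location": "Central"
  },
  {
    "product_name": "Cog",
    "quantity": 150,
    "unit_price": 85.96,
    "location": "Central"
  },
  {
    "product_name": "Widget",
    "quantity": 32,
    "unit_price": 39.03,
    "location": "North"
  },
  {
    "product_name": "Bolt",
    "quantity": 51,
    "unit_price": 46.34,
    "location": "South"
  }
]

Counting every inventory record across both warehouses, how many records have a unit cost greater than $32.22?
10

Schema mapping: "price_per_unit" (warehouse_beta) = "unit_price" (warehouse_alpha) = unit cost

Records > $32.22 in warehouse_beta: 6
Records > $32.22 in warehouse_alpha: 4

Total count: 6 + 4 = 10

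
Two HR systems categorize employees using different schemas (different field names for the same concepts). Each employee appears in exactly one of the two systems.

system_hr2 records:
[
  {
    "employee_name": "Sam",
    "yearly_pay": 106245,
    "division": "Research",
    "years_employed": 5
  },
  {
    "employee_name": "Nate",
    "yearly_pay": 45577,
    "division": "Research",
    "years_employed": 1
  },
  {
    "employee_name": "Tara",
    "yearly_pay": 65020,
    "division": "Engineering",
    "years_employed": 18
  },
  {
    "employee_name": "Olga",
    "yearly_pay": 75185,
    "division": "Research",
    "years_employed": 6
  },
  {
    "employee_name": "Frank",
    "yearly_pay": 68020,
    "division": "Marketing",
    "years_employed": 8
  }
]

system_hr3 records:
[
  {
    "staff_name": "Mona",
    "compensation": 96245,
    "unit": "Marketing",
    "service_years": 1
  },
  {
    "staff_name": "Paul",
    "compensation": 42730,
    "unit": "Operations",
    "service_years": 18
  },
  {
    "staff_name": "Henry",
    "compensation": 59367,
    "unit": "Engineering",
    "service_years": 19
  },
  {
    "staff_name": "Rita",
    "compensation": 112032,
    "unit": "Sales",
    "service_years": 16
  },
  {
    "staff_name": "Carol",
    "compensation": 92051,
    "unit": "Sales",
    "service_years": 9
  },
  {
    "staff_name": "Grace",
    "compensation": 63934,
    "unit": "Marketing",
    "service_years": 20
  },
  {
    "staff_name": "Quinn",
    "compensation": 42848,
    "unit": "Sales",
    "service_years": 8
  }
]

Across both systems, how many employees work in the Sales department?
3

Schema mapping: "division" (system_hr2) = "unit" (system_hr3) = department

Sales employees in system_hr2: 0
Sales employees in system_hr3: 3

Total in Sales: 0 + 3 = 3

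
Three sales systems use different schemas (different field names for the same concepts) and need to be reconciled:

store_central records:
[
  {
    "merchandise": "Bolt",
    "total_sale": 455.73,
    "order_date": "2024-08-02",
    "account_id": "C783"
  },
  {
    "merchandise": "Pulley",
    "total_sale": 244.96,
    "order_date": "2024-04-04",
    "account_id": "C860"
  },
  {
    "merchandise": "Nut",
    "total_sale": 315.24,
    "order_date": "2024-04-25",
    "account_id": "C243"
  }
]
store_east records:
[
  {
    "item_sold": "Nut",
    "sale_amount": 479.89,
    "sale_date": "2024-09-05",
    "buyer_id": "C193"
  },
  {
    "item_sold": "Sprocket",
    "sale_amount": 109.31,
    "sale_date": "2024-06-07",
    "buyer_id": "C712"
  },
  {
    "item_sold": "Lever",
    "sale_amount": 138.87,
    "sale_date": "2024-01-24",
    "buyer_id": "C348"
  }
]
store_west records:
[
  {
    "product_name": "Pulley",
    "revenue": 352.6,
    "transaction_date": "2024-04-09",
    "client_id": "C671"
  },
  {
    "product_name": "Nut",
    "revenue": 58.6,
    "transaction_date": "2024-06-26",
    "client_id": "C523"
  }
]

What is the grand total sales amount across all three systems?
2155.2

Schema reconciliation - all amount fields map to sale amount:

store_central (total_sale): 1015.93
store_east (sale_amount): 728.07
store_west (revenue): 411.2

Grand total: 2155.2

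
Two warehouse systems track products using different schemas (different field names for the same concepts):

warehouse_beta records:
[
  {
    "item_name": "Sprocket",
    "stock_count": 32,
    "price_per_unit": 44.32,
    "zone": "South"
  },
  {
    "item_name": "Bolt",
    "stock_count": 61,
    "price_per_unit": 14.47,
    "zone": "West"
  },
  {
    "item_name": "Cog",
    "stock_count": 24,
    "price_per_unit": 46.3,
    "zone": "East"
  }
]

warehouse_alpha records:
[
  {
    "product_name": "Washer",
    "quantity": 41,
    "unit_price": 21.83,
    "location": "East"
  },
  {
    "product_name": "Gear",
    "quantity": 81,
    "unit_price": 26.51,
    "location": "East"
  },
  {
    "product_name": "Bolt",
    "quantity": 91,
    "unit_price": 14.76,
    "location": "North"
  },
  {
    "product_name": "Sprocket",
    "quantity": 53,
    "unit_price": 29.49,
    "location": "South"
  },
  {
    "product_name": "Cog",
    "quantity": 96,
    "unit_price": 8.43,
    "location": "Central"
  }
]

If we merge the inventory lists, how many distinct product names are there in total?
5

Schema mapping: "item_name" (warehouse_beta) = "product_name" (warehouse_alpha) = product name

Products in warehouse_beta: ['Bolt', 'Cog', 'Sprocket']
Products in warehouse_alpha: ['Bolt', 'Cog', 'Gear', 'Sprocket', 'Washer']

Union (unique products): ['Bolt', 'Cog', 'Gear', 'Sprocket', 'Washer']
Count: 5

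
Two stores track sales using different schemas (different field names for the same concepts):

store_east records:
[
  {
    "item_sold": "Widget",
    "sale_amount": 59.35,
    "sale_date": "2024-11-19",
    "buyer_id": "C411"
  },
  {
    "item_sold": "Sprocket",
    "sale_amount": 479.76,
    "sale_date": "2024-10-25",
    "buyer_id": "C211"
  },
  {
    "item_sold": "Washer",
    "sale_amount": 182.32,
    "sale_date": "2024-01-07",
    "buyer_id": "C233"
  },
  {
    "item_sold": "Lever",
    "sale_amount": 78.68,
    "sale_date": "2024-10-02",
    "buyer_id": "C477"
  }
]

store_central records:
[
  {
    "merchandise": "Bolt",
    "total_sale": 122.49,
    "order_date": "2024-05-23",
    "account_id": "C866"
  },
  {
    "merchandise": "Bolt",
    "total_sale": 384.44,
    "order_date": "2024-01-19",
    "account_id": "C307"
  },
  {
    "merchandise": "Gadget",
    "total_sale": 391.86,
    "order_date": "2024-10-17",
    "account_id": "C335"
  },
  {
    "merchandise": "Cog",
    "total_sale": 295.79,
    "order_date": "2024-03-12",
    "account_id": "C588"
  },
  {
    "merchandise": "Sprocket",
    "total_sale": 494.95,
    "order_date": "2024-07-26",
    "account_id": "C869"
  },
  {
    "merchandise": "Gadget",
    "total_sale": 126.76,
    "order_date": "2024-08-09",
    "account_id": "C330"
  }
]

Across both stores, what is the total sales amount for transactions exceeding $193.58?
2046.8

Schema mapping: "sale_amount" (store_east) = "total_sale" (store_central) = sale amount

Sum of sales > $193.58 in store_east: 479.76
Sum of sales > $193.58 in store_central: 1567.04

Total: 479.76 + 1567.04 = 2046.8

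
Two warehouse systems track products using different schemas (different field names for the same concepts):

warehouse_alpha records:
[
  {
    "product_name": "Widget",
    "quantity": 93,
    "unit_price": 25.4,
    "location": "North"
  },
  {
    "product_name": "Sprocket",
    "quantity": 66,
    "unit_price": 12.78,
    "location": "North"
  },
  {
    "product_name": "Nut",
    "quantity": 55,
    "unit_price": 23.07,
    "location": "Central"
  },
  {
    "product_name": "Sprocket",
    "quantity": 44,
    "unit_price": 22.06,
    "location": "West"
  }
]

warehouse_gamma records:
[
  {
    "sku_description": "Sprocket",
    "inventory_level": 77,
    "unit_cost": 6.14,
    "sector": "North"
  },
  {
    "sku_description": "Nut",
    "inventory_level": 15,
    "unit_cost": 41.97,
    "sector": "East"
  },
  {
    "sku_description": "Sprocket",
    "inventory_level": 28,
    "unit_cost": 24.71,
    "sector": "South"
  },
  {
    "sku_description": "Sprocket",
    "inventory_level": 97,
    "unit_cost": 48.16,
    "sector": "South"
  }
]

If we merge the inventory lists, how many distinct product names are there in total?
3

Schema mapping: "product_name" (warehouse_alpha) = "sku_description" (warehouse_gamma) = product name

Products in warehouse_alpha: ['Nut', 'Sprocket', 'Widget']
Products in warehouse_gamma: ['Nut', 'Sprocket']

Union (unique products): ['Nut', 'Sprocket', 'Widget']
Count: 3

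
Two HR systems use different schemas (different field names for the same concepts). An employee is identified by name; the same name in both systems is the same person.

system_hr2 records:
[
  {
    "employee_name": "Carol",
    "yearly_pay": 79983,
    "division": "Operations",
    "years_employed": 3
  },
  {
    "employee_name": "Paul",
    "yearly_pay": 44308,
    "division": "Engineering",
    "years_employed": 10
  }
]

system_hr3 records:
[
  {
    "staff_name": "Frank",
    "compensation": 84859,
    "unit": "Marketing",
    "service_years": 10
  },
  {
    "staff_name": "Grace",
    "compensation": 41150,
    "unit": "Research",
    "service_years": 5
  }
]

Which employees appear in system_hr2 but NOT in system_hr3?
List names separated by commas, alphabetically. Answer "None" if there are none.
Carol, Paul

Schema mapping: "employee_name" (system_hr2) = "staff_name" (system_hr3) = employee name

Names in system_hr2: ['Carol', 'Paul']
Names in system_hr3: ['Frank', 'Grace']

In system_hr2 but not system_hr3: ['Carol', 'Paul']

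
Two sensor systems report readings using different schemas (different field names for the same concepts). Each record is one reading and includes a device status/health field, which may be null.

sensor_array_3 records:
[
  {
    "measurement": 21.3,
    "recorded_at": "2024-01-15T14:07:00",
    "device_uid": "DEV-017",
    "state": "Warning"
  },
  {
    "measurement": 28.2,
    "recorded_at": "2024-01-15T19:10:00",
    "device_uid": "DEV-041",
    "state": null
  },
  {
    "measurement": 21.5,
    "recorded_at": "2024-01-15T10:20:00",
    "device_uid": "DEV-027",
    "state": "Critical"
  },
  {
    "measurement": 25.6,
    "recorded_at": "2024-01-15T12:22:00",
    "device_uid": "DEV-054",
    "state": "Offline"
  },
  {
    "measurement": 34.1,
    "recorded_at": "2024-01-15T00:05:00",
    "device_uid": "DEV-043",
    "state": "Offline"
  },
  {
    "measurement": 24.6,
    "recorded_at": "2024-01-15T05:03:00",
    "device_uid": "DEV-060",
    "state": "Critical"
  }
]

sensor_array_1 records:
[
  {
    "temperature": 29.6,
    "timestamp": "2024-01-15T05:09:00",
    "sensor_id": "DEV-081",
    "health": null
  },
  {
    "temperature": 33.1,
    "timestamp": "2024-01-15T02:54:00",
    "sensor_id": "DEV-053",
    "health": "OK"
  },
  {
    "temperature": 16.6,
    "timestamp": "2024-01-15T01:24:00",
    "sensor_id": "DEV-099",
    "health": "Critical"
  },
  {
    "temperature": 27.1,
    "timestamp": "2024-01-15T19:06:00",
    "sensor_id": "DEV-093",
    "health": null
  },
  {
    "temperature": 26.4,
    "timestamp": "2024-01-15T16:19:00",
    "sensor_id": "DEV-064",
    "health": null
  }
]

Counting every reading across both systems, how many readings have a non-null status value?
7

Schema mapping: "state" (sensor_array_3) = "health" (sensor_array_1) = status

Non-null in sensor_array_3: 5
Non-null in sensor_array_1: 2

Total non-null: 5 + 2 = 7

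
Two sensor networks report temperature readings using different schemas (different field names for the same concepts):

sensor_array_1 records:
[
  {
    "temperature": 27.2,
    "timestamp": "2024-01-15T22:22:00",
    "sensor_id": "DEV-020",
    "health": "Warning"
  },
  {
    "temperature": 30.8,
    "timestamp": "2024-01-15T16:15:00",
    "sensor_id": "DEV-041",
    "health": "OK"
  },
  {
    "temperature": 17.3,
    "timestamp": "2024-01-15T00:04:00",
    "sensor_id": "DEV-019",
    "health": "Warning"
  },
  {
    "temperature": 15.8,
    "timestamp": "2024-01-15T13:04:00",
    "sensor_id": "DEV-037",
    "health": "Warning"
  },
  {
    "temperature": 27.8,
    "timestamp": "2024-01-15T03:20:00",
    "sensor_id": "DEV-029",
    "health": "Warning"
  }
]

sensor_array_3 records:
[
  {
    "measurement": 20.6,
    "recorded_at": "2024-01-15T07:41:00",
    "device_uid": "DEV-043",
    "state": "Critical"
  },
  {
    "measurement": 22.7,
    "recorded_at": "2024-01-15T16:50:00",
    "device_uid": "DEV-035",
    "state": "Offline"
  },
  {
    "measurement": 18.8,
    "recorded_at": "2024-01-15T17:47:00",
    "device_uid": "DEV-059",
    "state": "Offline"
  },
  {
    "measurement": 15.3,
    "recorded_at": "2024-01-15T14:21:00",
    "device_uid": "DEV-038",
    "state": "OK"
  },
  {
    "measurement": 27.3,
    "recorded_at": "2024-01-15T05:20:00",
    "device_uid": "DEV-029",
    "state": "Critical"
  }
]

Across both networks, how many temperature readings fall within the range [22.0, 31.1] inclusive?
5

Schema mapping: "temperature" (sensor_array_1) = "measurement" (sensor_array_3) = temperature

Readings in [22.0, 31.1] from sensor_array_1: 3
Readings in [22.0, 31.1] from sensor_array_3: 2

Total count: 3 + 2 = 5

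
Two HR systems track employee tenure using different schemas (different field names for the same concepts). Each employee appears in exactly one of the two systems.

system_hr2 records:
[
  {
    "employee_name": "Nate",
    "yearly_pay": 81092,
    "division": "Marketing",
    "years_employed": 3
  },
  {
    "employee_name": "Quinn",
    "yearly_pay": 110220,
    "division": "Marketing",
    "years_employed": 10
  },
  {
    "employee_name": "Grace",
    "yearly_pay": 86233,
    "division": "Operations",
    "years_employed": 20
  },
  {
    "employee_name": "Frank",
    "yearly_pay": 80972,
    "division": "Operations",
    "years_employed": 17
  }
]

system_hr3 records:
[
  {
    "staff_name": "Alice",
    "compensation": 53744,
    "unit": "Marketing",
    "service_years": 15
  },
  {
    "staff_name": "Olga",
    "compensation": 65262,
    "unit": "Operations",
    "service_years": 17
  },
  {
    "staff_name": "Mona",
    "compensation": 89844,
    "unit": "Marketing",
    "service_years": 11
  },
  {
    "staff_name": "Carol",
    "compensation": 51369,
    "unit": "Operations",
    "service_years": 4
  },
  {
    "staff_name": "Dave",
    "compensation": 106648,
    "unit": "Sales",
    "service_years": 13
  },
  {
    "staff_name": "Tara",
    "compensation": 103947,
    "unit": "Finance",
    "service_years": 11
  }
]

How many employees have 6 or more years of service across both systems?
8

Reconcile schemas: "years_employed" (system_hr2) = "service_years" (system_hr3) = years of service

From system_hr2: 3 employees with >= 6 years
From system_hr3: 5 employees with >= 6 years

Total: 3 + 5 = 8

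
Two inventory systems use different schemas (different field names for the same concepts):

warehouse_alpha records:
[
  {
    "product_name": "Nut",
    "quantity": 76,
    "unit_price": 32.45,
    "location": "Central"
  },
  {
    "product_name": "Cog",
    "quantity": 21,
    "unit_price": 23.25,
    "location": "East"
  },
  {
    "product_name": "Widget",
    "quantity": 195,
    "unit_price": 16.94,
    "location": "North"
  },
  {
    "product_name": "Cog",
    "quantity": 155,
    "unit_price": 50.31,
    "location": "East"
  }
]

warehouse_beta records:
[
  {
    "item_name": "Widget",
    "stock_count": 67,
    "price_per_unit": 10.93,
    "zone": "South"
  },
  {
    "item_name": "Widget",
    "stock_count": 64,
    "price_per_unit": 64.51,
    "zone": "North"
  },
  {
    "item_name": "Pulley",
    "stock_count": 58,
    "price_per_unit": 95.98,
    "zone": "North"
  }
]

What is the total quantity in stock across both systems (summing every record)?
636

To reconcile these schemas, identify the field holding the quantity in stock in each system:
1. In warehouse_alpha it is "quantity"
2. In warehouse_beta it is "stock_count"

From warehouse_alpha: 76 + 21 + 195 + 155 = 447
From warehouse_beta: 67 + 64 + 58 = 189

Total: 447 + 189 = 636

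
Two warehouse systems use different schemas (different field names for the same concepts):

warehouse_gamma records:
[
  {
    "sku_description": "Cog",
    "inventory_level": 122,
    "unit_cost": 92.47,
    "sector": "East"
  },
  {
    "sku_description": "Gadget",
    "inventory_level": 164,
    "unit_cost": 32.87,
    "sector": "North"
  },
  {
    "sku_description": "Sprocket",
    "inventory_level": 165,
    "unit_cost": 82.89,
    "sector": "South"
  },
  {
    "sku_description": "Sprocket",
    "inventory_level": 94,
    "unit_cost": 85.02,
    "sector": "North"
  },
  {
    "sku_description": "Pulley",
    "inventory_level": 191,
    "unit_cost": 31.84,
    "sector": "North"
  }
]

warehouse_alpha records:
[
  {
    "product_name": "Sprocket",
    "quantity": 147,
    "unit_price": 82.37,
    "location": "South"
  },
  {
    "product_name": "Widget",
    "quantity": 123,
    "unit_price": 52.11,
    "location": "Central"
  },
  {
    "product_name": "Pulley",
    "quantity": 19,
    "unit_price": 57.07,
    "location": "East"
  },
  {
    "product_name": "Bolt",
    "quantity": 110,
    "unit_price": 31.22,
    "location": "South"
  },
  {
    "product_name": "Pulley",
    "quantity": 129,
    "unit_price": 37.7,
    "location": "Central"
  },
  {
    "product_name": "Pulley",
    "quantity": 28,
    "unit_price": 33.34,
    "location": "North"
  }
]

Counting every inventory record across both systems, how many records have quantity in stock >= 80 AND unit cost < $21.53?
0

Schema mappings:
- "inventory_level" (warehouse_gamma) = "quantity" (warehouse_alpha) = quantity
- "unit_cost" (warehouse_gamma) = "unit_price" (warehouse_alpha) = unit cost

Records meeting both conditions in warehouse_gamma: 0
Records meeting both conditions in warehouse_alpha: 0

Total: 0 + 0 = 0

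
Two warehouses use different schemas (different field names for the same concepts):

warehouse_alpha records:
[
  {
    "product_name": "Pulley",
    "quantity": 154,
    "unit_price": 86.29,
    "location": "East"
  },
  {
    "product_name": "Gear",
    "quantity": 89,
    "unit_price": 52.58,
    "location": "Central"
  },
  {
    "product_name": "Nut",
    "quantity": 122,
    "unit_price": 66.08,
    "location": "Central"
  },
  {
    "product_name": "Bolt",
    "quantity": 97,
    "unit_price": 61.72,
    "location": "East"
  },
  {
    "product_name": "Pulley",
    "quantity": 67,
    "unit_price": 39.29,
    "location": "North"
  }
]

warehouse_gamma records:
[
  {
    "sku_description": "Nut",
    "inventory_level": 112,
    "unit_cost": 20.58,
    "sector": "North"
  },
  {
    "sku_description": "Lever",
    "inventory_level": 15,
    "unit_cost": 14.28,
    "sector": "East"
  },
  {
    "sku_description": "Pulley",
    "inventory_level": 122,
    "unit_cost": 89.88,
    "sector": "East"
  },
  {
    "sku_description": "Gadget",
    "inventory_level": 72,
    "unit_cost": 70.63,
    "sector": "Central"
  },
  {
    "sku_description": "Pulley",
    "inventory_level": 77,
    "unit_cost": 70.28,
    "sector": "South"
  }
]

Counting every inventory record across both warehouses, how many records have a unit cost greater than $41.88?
7

Schema mapping: "unit_price" (warehouse_alpha) = "unit_cost" (warehouse_gamma) = unit cost

Records > $41.88 in warehouse_alpha: 4
Records > $41.88 in warehouse_gamma: 3

Total count: 4 + 3 = 7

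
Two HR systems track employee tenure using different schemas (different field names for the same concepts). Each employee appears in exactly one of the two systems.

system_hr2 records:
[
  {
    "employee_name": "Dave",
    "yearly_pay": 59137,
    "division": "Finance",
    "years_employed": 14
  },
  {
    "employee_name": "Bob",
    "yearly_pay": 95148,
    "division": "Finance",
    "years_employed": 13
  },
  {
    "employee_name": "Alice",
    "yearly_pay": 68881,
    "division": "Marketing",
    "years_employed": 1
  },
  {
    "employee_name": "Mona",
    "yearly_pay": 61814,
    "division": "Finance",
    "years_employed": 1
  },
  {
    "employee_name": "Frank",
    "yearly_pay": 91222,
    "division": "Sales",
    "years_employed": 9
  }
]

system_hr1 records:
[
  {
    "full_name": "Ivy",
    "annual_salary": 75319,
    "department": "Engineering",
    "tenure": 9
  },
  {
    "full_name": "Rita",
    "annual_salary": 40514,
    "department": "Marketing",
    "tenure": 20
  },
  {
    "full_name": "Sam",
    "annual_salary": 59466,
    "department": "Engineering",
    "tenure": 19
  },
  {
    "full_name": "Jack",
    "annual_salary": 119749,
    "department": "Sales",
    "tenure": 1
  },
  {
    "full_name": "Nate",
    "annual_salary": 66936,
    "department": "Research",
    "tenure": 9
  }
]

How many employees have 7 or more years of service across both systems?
7

Reconcile schemas: "years_employed" (system_hr2) = "tenure" (system_hr1) = years of service

From system_hr2: 3 employees with >= 7 years
From system_hr1: 4 employees with >= 7 years

Total: 3 + 4 = 7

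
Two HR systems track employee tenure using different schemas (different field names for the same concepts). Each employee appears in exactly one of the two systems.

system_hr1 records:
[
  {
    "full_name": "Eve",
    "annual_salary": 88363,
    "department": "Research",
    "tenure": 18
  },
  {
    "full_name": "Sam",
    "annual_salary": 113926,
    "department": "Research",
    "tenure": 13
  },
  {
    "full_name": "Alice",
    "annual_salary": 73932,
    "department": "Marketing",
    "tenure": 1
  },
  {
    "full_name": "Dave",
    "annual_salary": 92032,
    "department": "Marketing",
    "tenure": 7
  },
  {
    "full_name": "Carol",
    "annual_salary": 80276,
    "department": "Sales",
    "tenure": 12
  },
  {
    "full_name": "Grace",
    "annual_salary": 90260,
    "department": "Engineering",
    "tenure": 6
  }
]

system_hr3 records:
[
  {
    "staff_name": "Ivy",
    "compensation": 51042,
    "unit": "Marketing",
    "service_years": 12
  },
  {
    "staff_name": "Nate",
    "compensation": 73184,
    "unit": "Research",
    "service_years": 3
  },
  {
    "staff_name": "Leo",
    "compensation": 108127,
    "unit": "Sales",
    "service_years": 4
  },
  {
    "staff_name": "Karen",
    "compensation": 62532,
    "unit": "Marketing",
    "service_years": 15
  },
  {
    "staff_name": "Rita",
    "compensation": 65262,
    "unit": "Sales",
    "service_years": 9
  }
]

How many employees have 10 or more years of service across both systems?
5

Reconcile schemas: "tenure" (system_hr1) = "service_years" (system_hr3) = years of service

From system_hr1: 3 employees with >= 10 years
From system_hr3: 2 employees with >= 10 years

Total: 3 + 2 = 5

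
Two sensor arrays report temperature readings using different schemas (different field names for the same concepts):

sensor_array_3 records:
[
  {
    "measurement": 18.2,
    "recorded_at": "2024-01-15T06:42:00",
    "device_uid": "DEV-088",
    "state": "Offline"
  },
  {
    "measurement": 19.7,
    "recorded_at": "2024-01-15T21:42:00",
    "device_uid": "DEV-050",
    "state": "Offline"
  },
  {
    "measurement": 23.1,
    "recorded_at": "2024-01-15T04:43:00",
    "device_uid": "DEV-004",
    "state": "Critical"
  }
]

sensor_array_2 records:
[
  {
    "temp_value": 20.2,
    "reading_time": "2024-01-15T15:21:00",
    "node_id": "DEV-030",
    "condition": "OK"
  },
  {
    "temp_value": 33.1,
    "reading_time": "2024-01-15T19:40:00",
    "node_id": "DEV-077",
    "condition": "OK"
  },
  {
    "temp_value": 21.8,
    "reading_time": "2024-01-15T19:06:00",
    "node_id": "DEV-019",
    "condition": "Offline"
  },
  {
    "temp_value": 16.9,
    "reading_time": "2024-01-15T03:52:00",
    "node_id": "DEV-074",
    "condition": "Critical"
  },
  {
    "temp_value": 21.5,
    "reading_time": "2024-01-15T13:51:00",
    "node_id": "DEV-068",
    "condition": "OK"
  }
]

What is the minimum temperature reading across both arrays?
16.9

Schema mapping: "measurement" (sensor_array_3) = "temp_value" (sensor_array_2) = temperature reading

Minimum in sensor_array_3: 18.2
Minimum in sensor_array_2: 16.9

Overall minimum: min(18.2, 16.9) = 16.9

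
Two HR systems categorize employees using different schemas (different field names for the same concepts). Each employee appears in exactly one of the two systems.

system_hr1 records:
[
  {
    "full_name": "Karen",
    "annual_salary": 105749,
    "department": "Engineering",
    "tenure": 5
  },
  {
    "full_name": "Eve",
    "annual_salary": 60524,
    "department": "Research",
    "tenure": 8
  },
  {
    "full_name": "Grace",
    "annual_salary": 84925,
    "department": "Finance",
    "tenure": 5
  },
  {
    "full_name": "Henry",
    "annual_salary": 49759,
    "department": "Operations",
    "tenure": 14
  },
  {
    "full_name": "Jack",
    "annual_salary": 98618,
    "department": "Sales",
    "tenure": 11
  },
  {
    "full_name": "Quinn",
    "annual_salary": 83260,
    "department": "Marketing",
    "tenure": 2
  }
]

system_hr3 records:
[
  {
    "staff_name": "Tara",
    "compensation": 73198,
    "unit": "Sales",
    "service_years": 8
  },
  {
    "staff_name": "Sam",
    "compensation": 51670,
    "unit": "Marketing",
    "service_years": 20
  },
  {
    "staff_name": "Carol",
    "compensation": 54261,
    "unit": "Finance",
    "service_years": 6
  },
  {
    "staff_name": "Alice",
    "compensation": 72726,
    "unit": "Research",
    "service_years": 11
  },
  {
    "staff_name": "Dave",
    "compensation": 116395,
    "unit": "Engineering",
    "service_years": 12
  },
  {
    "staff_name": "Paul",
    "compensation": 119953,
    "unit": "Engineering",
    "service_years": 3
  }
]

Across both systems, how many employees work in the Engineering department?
3

Schema mapping: "department" (system_hr1) = "unit" (system_hr3) = department

Engineering employees in system_hr1: 1
Engineering employees in system_hr3: 2

Total in Engineering: 1 + 2 = 3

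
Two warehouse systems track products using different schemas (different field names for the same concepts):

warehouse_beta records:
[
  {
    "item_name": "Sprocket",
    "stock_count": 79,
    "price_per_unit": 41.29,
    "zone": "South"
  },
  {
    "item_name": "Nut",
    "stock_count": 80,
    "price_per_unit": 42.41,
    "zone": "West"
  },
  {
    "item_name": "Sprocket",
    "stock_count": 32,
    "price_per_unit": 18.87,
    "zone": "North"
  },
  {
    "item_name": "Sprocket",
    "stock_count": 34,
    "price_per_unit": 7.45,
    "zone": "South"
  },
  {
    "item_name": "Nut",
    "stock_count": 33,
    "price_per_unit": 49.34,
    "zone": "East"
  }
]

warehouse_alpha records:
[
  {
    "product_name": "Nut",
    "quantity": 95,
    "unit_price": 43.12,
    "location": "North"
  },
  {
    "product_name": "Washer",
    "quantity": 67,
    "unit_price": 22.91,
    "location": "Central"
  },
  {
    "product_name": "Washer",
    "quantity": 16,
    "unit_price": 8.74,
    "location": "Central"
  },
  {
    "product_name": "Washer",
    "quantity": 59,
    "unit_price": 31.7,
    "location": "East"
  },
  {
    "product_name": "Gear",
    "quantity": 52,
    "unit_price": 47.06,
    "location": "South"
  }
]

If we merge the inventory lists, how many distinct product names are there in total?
4

Schema mapping: "item_name" (warehouse_beta) = "product_name" (warehouse_alpha) = product name

Products in warehouse_beta: ['Nut', 'Sprocket']
Products in warehouse_alpha: ['Gear', 'Nut', 'Washer']

Union (unique products): ['Gear', 'Nut', 'Sprocket', 'Washer']
Count: 4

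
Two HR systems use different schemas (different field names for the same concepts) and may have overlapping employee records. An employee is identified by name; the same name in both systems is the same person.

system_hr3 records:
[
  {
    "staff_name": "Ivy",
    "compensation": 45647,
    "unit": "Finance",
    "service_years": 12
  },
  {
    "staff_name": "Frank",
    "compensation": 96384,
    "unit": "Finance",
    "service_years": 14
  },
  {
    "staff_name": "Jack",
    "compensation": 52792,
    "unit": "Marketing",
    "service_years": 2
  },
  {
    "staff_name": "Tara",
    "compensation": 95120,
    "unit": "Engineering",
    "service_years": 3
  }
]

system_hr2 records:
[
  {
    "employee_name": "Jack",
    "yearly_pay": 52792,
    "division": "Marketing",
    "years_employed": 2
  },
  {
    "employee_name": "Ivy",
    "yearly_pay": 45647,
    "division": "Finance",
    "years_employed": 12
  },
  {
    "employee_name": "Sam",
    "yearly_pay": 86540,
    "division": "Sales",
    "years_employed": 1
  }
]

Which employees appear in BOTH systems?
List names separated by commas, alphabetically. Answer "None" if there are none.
Ivy, Jack

Schema mapping: "staff_name" (system_hr3) = "employee_name" (system_hr2) = employee name

Names in system_hr3: ['Frank', 'Ivy', 'Jack', 'Tara']
Names in system_hr2: ['Ivy', 'Jack', 'Sam']

Intersection: ['Ivy', 'Jack']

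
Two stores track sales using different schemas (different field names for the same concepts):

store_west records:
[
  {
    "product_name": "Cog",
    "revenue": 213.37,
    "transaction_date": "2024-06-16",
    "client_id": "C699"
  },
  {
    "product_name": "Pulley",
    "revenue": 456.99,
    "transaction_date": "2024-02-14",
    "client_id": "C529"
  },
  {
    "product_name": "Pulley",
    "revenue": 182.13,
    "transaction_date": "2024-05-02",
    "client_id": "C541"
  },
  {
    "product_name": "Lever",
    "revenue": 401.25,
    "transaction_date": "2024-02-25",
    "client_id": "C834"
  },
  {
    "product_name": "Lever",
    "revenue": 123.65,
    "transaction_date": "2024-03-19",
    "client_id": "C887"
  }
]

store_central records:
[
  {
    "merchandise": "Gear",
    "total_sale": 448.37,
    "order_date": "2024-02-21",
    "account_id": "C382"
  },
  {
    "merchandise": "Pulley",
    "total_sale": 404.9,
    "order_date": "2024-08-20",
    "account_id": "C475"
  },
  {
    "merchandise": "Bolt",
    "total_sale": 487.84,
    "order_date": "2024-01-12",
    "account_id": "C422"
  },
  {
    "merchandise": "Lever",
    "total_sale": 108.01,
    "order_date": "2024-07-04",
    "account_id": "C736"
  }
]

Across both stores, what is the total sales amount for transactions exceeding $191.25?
2412.72

Schema mapping: "revenue" (store_west) = "total_sale" (store_central) = sale amount

Sum of sales > $191.25 in store_west: 1071.61
Sum of sales > $191.25 in store_central: 1341.11

Total: 1071.61 + 1341.11 = 2412.72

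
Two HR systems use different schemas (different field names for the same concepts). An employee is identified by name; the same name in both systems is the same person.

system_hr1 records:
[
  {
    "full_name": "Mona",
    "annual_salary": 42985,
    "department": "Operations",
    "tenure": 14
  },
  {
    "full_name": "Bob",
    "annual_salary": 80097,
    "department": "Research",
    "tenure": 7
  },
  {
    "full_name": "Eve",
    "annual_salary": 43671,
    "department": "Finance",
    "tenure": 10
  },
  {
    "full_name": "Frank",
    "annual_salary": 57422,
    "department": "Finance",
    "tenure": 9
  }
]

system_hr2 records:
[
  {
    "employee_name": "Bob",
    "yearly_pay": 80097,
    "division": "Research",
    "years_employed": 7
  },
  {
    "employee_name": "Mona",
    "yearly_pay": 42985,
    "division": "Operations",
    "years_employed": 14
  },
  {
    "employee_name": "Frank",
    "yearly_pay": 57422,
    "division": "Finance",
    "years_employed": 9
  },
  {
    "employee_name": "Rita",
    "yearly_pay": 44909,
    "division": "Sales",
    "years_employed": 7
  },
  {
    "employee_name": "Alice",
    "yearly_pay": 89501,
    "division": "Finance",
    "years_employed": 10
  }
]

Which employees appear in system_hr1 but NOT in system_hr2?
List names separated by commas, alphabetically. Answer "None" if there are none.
Eve

Schema mapping: "full_name" (system_hr1) = "employee_name" (system_hr2) = employee name

Names in system_hr1: ['Bob', 'Eve', 'Frank', 'Mona']
Names in system_hr2: ['Alice', 'Bob', 'Frank', 'Mona', 'Rita']

In system_hr1 but not system_hr2: ['Eve']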